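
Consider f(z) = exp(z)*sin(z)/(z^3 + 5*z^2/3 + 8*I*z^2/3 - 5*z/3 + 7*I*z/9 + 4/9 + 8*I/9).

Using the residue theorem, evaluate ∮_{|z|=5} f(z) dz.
pi*(-603/2465 - 189*I/2465)*exp(-2 - 2*I)*sin(2 + 2*I) + pi*(36/85 + 18*I/85)*exp(I/3)*sinh(1/3) + pi*(-225/493 + 171*I/493)*exp(1/3 - I)*sin(1/3 - I)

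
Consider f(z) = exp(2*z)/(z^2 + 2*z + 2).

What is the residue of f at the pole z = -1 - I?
Write f(z) = P(z)/Q(z) with P(z) = exp(2*z) and Q(z) = z^2 + 2*z + 2.
The denominator factors as Q(z) = (z + 1 - I)*(z + 1 + I), so z = -1 - I is a simple zero of Q and P is analytic there; z = -1 - I is therefore a simple pole and
  Res(f, z₀) = P(z₀)/Q'(z₀).

Q'(z) = 2*z + 2, so Q'(-1 - I) = -2*I.
P(-1 - I) = exp(-2 - 2*I).

Res(f, -1 - I) = (exp(-2 - 2*I))/(-2*I) = I*exp(-2 - 2*I)/2

Final answer: I*exp(-2 - 2*I)/2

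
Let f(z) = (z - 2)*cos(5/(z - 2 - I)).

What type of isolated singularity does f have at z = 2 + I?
Let u = z - 2 - I. Then
  cos(5/u) = Σ_{k≥0} (-1)^k (5)^(2k)/((2k)!·u^(2k)) = 1 - 25/(2*u^2) + 625/(24*u^4) + ...
which has infinitely many negative powers of u, so cos(5/(z - 2 - I)) has an essential singularity at z = 2 + I.
The extra factor z - 2 is a nonzero polynomial; if the product had at most a pole at z = 2 + I, dividing by that polynomial would leave cos(5/(z - 2 - I)) with at most a pole too — contradiction. (Equivalently, the product's Laurent series still has infinitely many negative powers.)
So the singularity is essential.

Final answer: essential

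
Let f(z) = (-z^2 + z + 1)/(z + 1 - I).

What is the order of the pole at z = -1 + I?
Factor the denominator:
  z + 1 - I = (z + 1 - I)

The numerator P(z) = -z^2 + z + 1 has P(-1 + I) = 3*I ≠ 0, so no factor of (z + 1 - I) cancels.
Near z = -1 + I we can therefore write f(z) = g(z)/(z + 1 - I) with g analytic at -1 + I and g(-1 + I) ≠ 0 (g is just the numerator).

Hence z = -1 + I is a pole of order 1.

Final answer: 1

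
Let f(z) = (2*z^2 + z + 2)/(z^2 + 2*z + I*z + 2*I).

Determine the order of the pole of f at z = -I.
1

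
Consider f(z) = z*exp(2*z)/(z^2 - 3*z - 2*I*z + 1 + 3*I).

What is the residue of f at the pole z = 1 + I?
Write f(z) = P(z)/Q(z) with P(z) = z*exp(2*z) and Q(z) = z^2 - 3*z - 2*I*z + 1 + 3*I.
The denominator factors as Q(z) = (z - 2 - I)*(z - 1 - I), so z = 1 + I is a simple zero of Q and P is analytic there; z = 1 + I is therefore a simple pole and
  Res(f, z₀) = P(z₀)/Q'(z₀).

Q'(z) = 2*z - 3 - 2*I, so Q'(1 + I) = -1.
P(1 + I) = (1 + I)*exp(2 + 2*I).

Res(f, 1 + I) = ((1 + I)*exp(2 + 2*I))/(-1) = (-1 - I)*exp(2 + 2*I)

Final answer: (-1 - I)*exp(2 + 2*I)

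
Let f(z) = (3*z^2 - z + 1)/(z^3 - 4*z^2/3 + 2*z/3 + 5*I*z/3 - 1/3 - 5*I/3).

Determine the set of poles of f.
{-2/3 + I, 1 - I, 1}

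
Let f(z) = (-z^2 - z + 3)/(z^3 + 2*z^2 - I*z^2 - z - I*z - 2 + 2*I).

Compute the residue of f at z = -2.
Write f(z) = P(z)/Q(z) with P(z) = -z^2 - z + 3 and Q(z) = z^3 + 2*z^2 - I*z^2 - z - I*z - 2 + 2*I.
The denominator factors as Q(z) = (z - 1)*(z + 2)*(z + 1 - I), so z = -2 is a simple zero of Q and P is analytic there; z = -2 is therefore a simple pole and
  Res(f, z₀) = P(z₀)/Q'(z₀).

Q'(z) = 3*z^2 + 4*z - 2*I*z - 1 - I, so Q'(-2) = 3 + 3*I.
P(-2) = 1.

Res(f, -2) = (1)/(3 + 3*I) = 1/6 - I/6

Final answer: 1/6 - I/6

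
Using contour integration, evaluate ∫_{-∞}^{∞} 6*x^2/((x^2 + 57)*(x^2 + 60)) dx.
Let f(z) = 6*z^2/((z^2 + 57)*(z^2 + 60)). The denominator has no real zeros and deg Q - deg P = 2 ≥ 2, so the integral of f over the upper semicircle |z| = R tends to 0 as R → ∞. Closing the contour in the upper half-plane,
  ∫_{-∞}^{∞} f(x) dx = 2πi · Σ Res(f, z_k)  over the poles with Im z_k > 0.

Zeros of the denominator: z^2 + 60 = 0 gives z = ±2*sqrt(15)*I; z^2 + 57 = 0 gives z = ±sqrt(57)*I.
Upper half-plane: z = 2*sqrt(15)*I, z = sqrt(57)*I (simple).

Each pole is a simple zero of Q(z) = z^4 + 117*z^2 + 3420, so Res(f, z₀) = P(z₀)/Q'(z₀) with P(z) = 6*z^2, Q'(z) = 4*z^3 + 234*z:
  Res(f, 2*sqrt(15)*I) = (-360)/(-12*sqrt(15)*I) = -2*sqrt(15)*I
  Res(f, sqrt(57)*I) = (-342)/(6*sqrt(57)*I) = sqrt(57)*I

Sum of residues: I*(-2*sqrt(15) + sqrt(57))
∫_{-∞}^{∞} f(x) dx = 2πi · (I*(-2*sqrt(15) + sqrt(57))) = 2*pi*(-sqrt(57) + 2*sqrt(15))

Final answer: 2*pi*(-sqrt(57) + 2*sqrt(15))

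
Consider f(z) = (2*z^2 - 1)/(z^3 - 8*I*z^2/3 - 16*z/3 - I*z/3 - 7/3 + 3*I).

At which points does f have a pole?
The singularities of f are the zeros of the denominator. Factoring,
  z^3 - 8*I*z^2/3 - 16*z/3 - I*z/3 - 7/3 + 3*I = (z - 2 - I)*(z + 1 - I)*(z + 1 - 2*I/3)
so the candidates are z = 2 + I, z = -1 + I, z = -1 + 2*I/3.

Check the numerator P(z) = 2*z^2 - 1 at each one:
  P(2 + I) = 5 + 8*I ≠ 0, so z = 2 + I is a (simple) pole.
  P(-1 + I) = -1 - 4*I ≠ 0, so z = -1 + I is a (simple) pole.
  P(-1 + 2*I/3) = 1/9 - 8*I/3 ≠ 0, so z = -1 + 2*I/3 is a (simple) pole.

Poles of f: {-1 + 2*I/3, -1 + I, 2 + I}

Final answer: {-1 + 2*I/3, -1 + I, 2 + I}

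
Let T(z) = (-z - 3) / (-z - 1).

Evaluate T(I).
2 - I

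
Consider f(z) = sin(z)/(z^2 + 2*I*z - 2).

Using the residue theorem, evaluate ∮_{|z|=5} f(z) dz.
By the residue theorem, ∮_C f(z) dz = 2πi · (sum of the residues of f at the poles inside |z| = 5).

The denominator factors as (z - 1 + I)*(z + 1 + I), so the singularities of f are simple poles at z = 1 - I, z = -1 - I.
  |1 - I|² = 2 < 25 = 5², so this pole is inside the contour.
  |-1 - I|² = 2 < 25 = 5², so this pole is inside the contour.

With P(z) = sin(z) and Q(z) = z^2 + 2*I*z - 2, each pole is simple, so Res(f, z₀) = P(z₀)/Q'(z₀) with Q'(z) = 2*z + 2*I.
  Res(f, 1 - I) = P(1 - I)/Q'(1 - I) = (sin(1 - I))/(2) = sin(1 - I)/2
  Res(f, -1 - I) = P(-1 - I)/Q'(-1 - I) = (-sin(1 + I))/(-2) = sin(1 + I)/2

Sum of residues inside C: sin(1 - I)/2 + sin(1 + I)/2
∮_C f(z) dz = 2πi · (sin(1 - I)/2 + sin(1 + I)/2) = I*pi*sin(1 + I) + I*pi*sin(1 - I)

Final answer: I*pi*sin(1 + I) + I*pi*sin(1 - I)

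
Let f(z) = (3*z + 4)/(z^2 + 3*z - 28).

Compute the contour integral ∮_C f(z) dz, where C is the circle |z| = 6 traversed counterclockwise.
32*I*pi/11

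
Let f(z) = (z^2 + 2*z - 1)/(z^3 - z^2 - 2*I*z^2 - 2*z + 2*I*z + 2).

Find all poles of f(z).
The singularities of f are the zeros of the denominator. Factoring,
  z^3 - z^2 - 2*I*z^2 - 2*z + 2*I*z + 2 = (z - 1 - I)*(z + 1 - I)*(z - 1)
so the candidates are z = 1 + I, z = -1 + I, z = 1.

Check the numerator P(z) = z^2 + 2*z - 1 at each one:
  P(1 + I) = 1 + 4*I ≠ 0, so z = 1 + I is a (simple) pole.
  P(-1 + I) = -3 ≠ 0, so z = -1 + I is a (simple) pole.
  P(1) = 2 ≠ 0, so z = 1 is a (simple) pole.

Poles of f: {-1 + I, 1, 1 + I}

Final answer: {-1 + I, 1, 1 + I}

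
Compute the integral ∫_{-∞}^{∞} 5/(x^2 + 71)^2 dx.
5*sqrt(71)*pi/10082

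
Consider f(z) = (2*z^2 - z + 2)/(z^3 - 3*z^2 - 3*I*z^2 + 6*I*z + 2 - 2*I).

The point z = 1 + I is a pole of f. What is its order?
3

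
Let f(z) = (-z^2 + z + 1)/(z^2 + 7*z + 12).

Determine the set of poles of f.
The singularities of f are the zeros of the denominator. Factoring,
  z^2 + 7*z + 12 = (z + 4)*(z + 3)
so the candidates are z = -4, z = -3.

Check the numerator P(z) = -z^2 + z + 1 at each one:
  P(-4) = -19 ≠ 0, so z = -4 is a (simple) pole.
  P(-3) = -11 ≠ 0, so z = -3 is a (simple) pole.

Poles of f: {-4, -3}

Final answer: {-4, -3}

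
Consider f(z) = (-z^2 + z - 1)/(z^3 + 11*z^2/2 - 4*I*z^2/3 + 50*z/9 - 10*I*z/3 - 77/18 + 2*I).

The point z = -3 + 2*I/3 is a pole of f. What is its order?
2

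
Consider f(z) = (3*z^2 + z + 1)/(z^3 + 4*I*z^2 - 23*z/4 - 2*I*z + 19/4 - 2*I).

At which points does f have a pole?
The singularities of f are the zeros of the denominator. Factoring,
  z^3 + 4*I*z^2 - 23*z/4 - 2*I*z + 19/4 - 2*I = (z - 1/2 + 2*I)*(z - 1)*(z + 3/2 + 2*I)
so the candidates are z = 1/2 - 2*I, z = 1, z = -3/2 - 2*I.

Check the numerator P(z) = 3*z^2 + z + 1 at each one:
  P(1/2 - 2*I) = -39/4 - 8*I ≠ 0, so z = 1/2 - 2*I is a (simple) pole.
  P(1) = 5 ≠ 0, so z = 1 is a (simple) pole.
  P(-3/2 - 2*I) = -23/4 + 16*I ≠ 0, so z = -3/2 - 2*I is a (simple) pole.

Poles of f: {-3/2 - 2*I, 1/2 - 2*I, 1}

Final answer: {-3/2 - 2*I, 1/2 - 2*I, 1}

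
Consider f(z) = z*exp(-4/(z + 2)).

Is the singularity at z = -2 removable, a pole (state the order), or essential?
Let u = z + 2. Then
  e^(-4/u) = Σ_{k≥0} (-4)^k/(k!·u^k) = 1 - 4/u + 8/u^2 - 32/(3*u^3) + ...
which has infinitely many negative powers of u, so exp(-4/(z + 2)) has an essential singularity at z = -2.
The extra factor z is a nonzero polynomial; if the product had at most a pole at z = -2, dividing by that polynomial would leave exp(-4/(z + 2)) with at most a pole too — contradiction. (Equivalently, the product's Laurent series still has infinitely many negative powers.)
So the singularity is essential.

Final answer: essential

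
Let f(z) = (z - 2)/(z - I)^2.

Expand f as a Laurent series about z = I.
Put w = z - (I), i.e. z = w + I. The denominator is w^2, so it suffices to rewrite the numerator in powers of w.

P(z) = z - 2
P(w + I) = -2 + I + w

Dividing each term by w^2:
  f = (-2 + I)/w^2 + 1/w

Substituting back w = z - I:
  f(z) = (-2 + I)/(z - I)^2 + 1/(z - I)

The series is finite because the numerator is a polynomial; the negative powers form the principal part, and the coefficient of 1/(z - I) gives Res(f, I) = 1.

Final answer: (-2 + I)/(z - I)^2 + 1/(z - I)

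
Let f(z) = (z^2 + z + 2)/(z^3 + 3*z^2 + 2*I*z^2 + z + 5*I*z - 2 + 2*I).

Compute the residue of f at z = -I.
3/5 - I/5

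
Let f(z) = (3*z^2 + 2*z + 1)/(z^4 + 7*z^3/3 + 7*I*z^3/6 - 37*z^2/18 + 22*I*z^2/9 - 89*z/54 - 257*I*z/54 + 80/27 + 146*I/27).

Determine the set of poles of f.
The singularities of f are the zeros of the denominator. Factoring,
  z^4 + 7*z^3/3 + 7*I*z^3/6 - 37*z^2/18 + 22*I*z^2/9 - 89*z/54 - 257*I*z/54 + 80/27 + 146*I/27 = (z - 1 + 2*I/3)*(z + 1 + 3*I/2)*(z + 3 - I/3)*(z - 2/3 - 2*I/3)
so the candidates are z = 1 - 2*I/3, z = -1 - 3*I/2, z = -3 + I/3, z = 2/3 + 2*I/3.

Check the numerator P(z) = 3*z^2 + 2*z + 1 at each one:
  P(1 - 2*I/3) = 14/3 - 16*I/3 ≠ 0, so z = 1 - 2*I/3 is a (simple) pole.
  P(-1 - 3*I/2) = -19/4 + 6*I ≠ 0, so z = -1 - 3*I/2 is a (simple) pole.
  P(-3 + I/3) = 65/3 - 16*I/3 ≠ 0, so z = -3 + I/3 is a (simple) pole.
  P(2/3 + 2*I/3) = 7/3 + 4*I ≠ 0, so z = 2/3 + 2*I/3 is a (simple) pole.

Poles of f: {-3 + I/3, -1 - 3*I/2, 2/3 + 2*I/3, 1 - 2*I/3}

Final answer: {-3 + I/3, -1 - 3*I/2, 2/3 + 2*I/3, 1 - 2*I/3}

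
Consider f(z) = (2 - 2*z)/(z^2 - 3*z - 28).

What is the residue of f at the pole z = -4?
-10/11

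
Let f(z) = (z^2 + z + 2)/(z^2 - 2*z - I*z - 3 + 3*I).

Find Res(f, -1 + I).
Write f(z) = P(z)/Q(z) with P(z) = z^2 + z + 2 and Q(z) = z^2 - 2*z - I*z - 3 + 3*I.
The denominator factors as Q(z) = (z - 3)*(z + 1 - I), so z = -1 + I is a simple zero of Q and P is analytic there; z = -1 + I is therefore a simple pole and
  Res(f, z₀) = P(z₀)/Q'(z₀).

Q'(z) = 2*z - 2 - I, so Q'(-1 + I) = -4 + I.
P(-1 + I) = 1 - I.

Res(f, -1 + I) = (1 - I)/(-4 + I) = -5/17 + 3*I/17

Final answer: -5/17 + 3*I/17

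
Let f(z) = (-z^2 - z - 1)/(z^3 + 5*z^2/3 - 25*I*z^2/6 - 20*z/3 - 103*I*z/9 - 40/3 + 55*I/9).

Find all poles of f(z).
{-3 - I/3, 1/3 + 3*I/2, 1 + 3*I}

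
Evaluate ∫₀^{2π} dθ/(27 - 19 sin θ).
sqrt(23)*pi/46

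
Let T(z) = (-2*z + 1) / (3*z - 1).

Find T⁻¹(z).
Set w = T(z) = (-2*z + 1) / (3*z - 1) and solve for z:
  w*(3*z - 1) = -2*z + 1
  -w + z*(3*w + 2) - 1 = 0
  z*(3*w + 2) = w + 1
  z = (-w - 1)/(-3*w - 2)
Renaming the variable, T⁻¹(z) = (-z - 1)/(-3*z - 2) = (z + 1)/(3*z + 2).
(Check: ad - bc = -1 ≠ 0, so T is invertible.)

Final answer: (z + 1)/(3*z + 2)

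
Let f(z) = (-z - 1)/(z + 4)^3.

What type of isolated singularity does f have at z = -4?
Write f(z) = g(z)/(z + 4)^3 with g(z) = -z - 1.
g is entire and g(-4) = 3 ≠ 0, so no factor of (z + 4) cancels: the Laurent expansion of f about z = -4 starts at the power -3, i.e. lim_{z→z₀} (z - z₀)^3 f(z) = 3 is finite and nonzero.
So z = -4 is a pole of order 3.

Final answer: pole of order 3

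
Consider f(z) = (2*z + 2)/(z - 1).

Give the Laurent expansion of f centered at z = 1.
4/(z - 1) + 2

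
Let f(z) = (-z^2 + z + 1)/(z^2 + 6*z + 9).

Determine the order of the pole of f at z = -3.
Factor the denominator:
  z^2 + 6*z + 9 = (z + 3)^2

The numerator P(z) = -z^2 + z + 1 has P(-3) = -11 ≠ 0, so no factor of (z + 3) cancels.
Near z = -3 we can therefore write f(z) = g(z)/(z + 3)^2 with g analytic at -3 and g(-3) ≠ 0 (g is just the numerator).

Hence z = -3 is a pole of order 2.

Final answer: 2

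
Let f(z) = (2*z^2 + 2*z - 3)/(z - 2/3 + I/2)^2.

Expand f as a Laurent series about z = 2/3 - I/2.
Put w = z - (2/3 - I/2), i.e. z = w + 2/3 - I/2. The denominator is w^2, so it suffices to rewrite the numerator in powers of w.

P(z) = 2*z^2 + 2*z - 3
P(w + 2/3 - I/2) = -23/18 - 7*I/3 + (14/3 - 2*I)*w + 2*w^2

Dividing each term by w^2:
  f = (-23/18 - 7*I/3)/w^2 + (14/3 - 2*I)/w + 2

Substituting back w = z - 2/3 + I/2:
  f(z) = (-23/18 - 7*I/3)/(z - 2/3 + I/2)^2 + (14/3 - 2*I)/(z - 2/3 + I/2) + 2

The series is finite because the numerator is a polynomial; the negative powers form the principal part, and the coefficient of 1/(z - 2/3 + I/2) gives Res(f, 2/3 - I/2) = 14/3 - 2*I.

Final answer: (-23/18 - 7*I/3)/(z - 2/3 + I/2)^2 + (14/3 - 2*I)/(z - 2/3 + I/2) + 2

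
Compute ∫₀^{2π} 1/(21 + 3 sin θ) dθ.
sqrt(3)*pi/18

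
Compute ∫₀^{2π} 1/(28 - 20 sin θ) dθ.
Call the integral J. The integrand is 2π-periodic and we integrate over a full period, so shifting θ does not change the value (θ → θ + π/2 turns sin θ into cos θ; θ → θ + π flips the sign of the trig term). Hence
  J = ∫₀^{2π} dθ/(28 + 20 cos θ).
Put z = e^{iθ}: then cos θ = (z + 1/z)/2, dθ = dz/(iz), and z runs once counterclockwise around |z| = 1:
  J = ∮_{|z|=1} 1/(28 + 20*(z + 1/z)/2) · dz/(iz) = (2/i) ∮_{|z|=1} dz/(20*z^2 + 56*z + 20).
The roots of 20*z^2 + 56*z + 20 are z = (-28 ± sqrt(28^2 - 20^2))/20, with sqrt(384) = 8*sqrt(6); their product is 1, so only z₊ = -7/5 + 2*sqrt(6)/5 lies inside the unit circle (z₋ = -7/5 - 2*sqrt(6)/5 lies outside).
z₊ is a simple zero of q(z) = 20*z^2 + 56*z + 20, so Res(1/q, z₊) = 1/q'(z₊) with q'(z) = 40*z + 56; and q'(z₊) = 20*(z₊ - z₋) = 16*sqrt(6).
Therefore J = (2/i) · 2πi · 1/(16*sqrt(6)) = 2*pi/(8*sqrt(6)) = sqrt(6)*pi/24

Final answer: sqrt(6)*pi/24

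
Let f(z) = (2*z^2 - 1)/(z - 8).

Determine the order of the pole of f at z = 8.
Factor the denominator:
  z - 8 = (z - 8)

The numerator P(z) = 2*z^2 - 1 has P(8) = 127 ≠ 0, so no factor of (z - 8) cancels.
Near z = 8 we can therefore write f(z) = g(z)/(z - 8) with g analytic at 8 and g(8) ≠ 0 (g is just the numerator).

Hence z = 8 is a pole of order 1.

Final answer: 1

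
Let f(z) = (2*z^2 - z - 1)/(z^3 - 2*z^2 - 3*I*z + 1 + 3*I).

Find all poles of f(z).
The singularities of f are the zeros of the denominator. Factoring,
  z^3 - 2*z^2 - 3*I*z + 1 + 3*I = (z + 1 + I)*(z - 2 - I)*(z - 1)
so the candidates are z = -1 - I, z = 2 + I, z = 1.

Check the numerator P(z) = 2*z^2 - z - 1 at each one:
  P(-1 - I) = 5*I ≠ 0, so z = -1 - I is a (simple) pole.
  P(2 + I) = 3 + 7*I ≠ 0, so z = 2 + I is a (simple) pole.
  P(1) = 0, so the factor (z - 1) cancels and z = 1 is only a removable singularity, not a pole.

Poles of f: {-1 - I, 2 + I}

Final answer: {-1 - I, 2 + I}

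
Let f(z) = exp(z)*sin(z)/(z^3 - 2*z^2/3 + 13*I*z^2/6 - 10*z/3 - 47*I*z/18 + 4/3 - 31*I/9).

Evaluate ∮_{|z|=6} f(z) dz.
By the residue theorem, ∮_C f(z) dz = 2πi · (sum of the residues of f at the poles inside |z| = 6).

The denominator factors as (z - 2)*(z + 1 + 2*I/3)*(z + 1/3 + 3*I/2), so the singularities of f are simple poles at z = 2, z = -1 - 2*I/3, z = -1/3 - 3*I/2.
  |2|² = 4 < 36 = 6², so this pole is inside the contour.
  |-1 - 2*I/3|² = 13/9 < 36 = 6², so this pole is inside the contour.
  |-1/3 - 3*I/2|² = 85/36 < 36 = 6², so this pole is inside the contour.

With P(z) = exp(z)*sin(z) and Q(z) = z^3 - 2*z^2/3 + 13*I*z^2/6 - 10*z/3 - 47*I*z/18 + 4/3 - 31*I/9, each pole is simple, so Res(f, z₀) = P(z₀)/Q'(z₀) with Q'(z) = 3*z^2 - 4*z/3 + 13*I*z/3 - 10/3 - 47*I/18.
  Res(f, 2) = P(2)/Q'(2) = (exp(2)*sin(2))/(6 + 109*I/18) = (1944/23545 - 1962*I/23545)*exp(2)*sin(2)
  Res(f, -1 - 2*I/3) = P(-1 - 2*I/3)/Q'(-1 - 2*I/3) = (-exp(-1 - 2*I/3)*sin(1 + 2*I/3))/(23/9 - 37*I/18) = (-828/3485 - 666*I/3485)*exp(-1 - 2*I/3)*sin(1 + 2*I/3)
  Res(f, -1/3 - 3*I/2) = P(-1/3 - 3*I/2)/Q'(-1/3 - 3*I/2) = (-exp(-1/3 - 3*I/2)*sin(1/3 + 3*I/2))/(-101/36 + 17*I/18) = (3636/11357 + 1224*I/11357)*exp(-1/3 - 3*I/2)*sin(1/3 + 3*I/2)

Sum of residues inside C: (1944/23545 - 1962*I/23545)*exp(2)*sin(2) + (-828/3485 - 666*I/3485)*exp(-1 - 2*I/3)*sin(1 + 2*I/3) + (3636/11357 + 1224*I/11357)*exp(-1/3 - 3*I/2)*sin(1/3 + 3*I/2)
∮_C f(z) dz = 2πi · ((1944/23545 - 1962*I/23545)*exp(2)*sin(2) + (-828/3485 - 666*I/3485)*exp(-1 - 2*I/3)*sin(1 + 2*I/3) + (3636/11357 + 1224*I/11357)*exp(-1/3 - 3*I/2)*sin(1/3 + 3*I/2)) = pi*(1332/3485 - 1656*I/3485)*exp(-1 - 2*I/3)*sin(1 + 2*I/3) + pi*(-2448/11357 + 7272*I/11357)*exp(-1/3 - 3*I/2)*sin(1/3 + 3*I/2) + pi*(3924/23545 + 3888*I/23545)*exp(2)*sin(2)

Final answer: pi*(1332/3485 - 1656*I/3485)*exp(-1 - 2*I/3)*sin(1 + 2*I/3) + pi*(-2448/11357 + 7272*I/11357)*exp(-1/3 - 3*I/2)*sin(1/3 + 3*I/2) + pi*(3924/23545 + 3888*I/23545)*exp(2)*sin(2)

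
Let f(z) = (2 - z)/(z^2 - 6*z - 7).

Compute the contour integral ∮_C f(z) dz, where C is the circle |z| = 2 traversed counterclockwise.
-3*I*pi/4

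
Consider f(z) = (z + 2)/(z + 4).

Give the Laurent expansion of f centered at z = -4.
Put w = z - (-4), i.e. z = w - 4. The denominator is w, so it suffices to rewrite the numerator in powers of w.

P(z) = z + 2
P(w - 4) = -2 + w

Dividing each term by w:
  f = -2/w + 1

Substituting back w = z + 4:
  f(z) = -2/(z + 4) + 1

The series is finite because the numerator is a polynomial; the negative powers form the principal part, and the coefficient of 1/(z + 4) gives Res(f, -4) = -2.

Final answer: -2/(z + 4) + 1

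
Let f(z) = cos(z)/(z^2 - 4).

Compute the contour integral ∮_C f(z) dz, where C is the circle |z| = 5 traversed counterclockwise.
0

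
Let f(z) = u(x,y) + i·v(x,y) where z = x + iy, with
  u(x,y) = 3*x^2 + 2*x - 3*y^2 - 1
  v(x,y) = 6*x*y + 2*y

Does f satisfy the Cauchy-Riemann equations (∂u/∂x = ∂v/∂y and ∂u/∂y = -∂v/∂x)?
∂u/∂x = 6*x + 2
∂v/∂y = 6*x + 2
∂u/∂y = -6*y
∂v/∂x = 6*y
∂u/∂x = ∂v/∂y and ∂u/∂y = -∂v/∂x hold identically; f is analytic.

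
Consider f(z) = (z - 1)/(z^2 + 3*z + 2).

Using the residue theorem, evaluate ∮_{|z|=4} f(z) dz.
By the residue theorem, ∮_C f(z) dz = 2πi · (sum of the residues of f at the poles inside |z| = 4).

The denominator factors as (z + 2)*(z + 1), so the singularities of f are simple poles at z = -2, z = -1.
  |-2|² = 4 < 16 = 4², so this pole is inside the contour.
  |-1|² = 1 < 16 = 4², so this pole is inside the contour.

With P(z) = z - 1 and Q(z) = z^2 + 3*z + 2, each pole is simple, so Res(f, z₀) = P(z₀)/Q'(z₀) with Q'(z) = 2*z + 3.
  Res(f, -2) = P(-2)/Q'(-2) = (-3)/(-1) = 3
  Res(f, -1) = P(-1)/Q'(-1) = (-2)/(1) = -2

Sum of residues inside C: 1
∮_C f(z) dz = 2πi · (1) = 2*I*pi

Final answer: 2*I*pi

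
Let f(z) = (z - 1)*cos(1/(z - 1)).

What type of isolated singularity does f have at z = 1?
Let u = z - 1. Then
  cos(1/u) = Σ_{k≥0} (-1)^k (1)^(2k)/((2k)!·u^(2k)) = 1 - 1/(2*u^2) + 1/(24*u^4) + ...
which has infinitely many negative powers of u, so cos(1/(z - 1)) has an essential singularity at z = 1.
The extra factor z - 1 is a nonzero polynomial; if the product had at most a pole at z = 1, dividing by that polynomial would leave cos(1/(z - 1)) with at most a pole too — contradiction. (Equivalently, the product's Laurent series still has infinitely many negative powers.)
So the singularity is essential.

Final answer: essential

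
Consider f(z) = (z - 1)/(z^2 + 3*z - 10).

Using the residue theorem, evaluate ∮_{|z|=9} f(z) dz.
By the residue theorem, ∮_C f(z) dz = 2πi · (sum of the residues of f at the poles inside |z| = 9).

The denominator factors as (z + 5)*(z - 2), so the singularities of f are simple poles at z = -5, z = 2.
  |-5|² = 25 < 81 = 9², so this pole is inside the contour.
  |2|² = 4 < 81 = 9², so this pole is inside the contour.

With P(z) = z - 1 and Q(z) = z^2 + 3*z - 10, each pole is simple, so Res(f, z₀) = P(z₀)/Q'(z₀) with Q'(z) = 2*z + 3.
  Res(f, -5) = P(-5)/Q'(-5) = (-6)/(-7) = 6/7
  Res(f, 2) = P(2)/Q'(2) = (1)/(7) = 1/7

Sum of residues inside C: 1
∮_C f(z) dz = 2πi · (1) = 2*I*pi

Final answer: 2*I*pi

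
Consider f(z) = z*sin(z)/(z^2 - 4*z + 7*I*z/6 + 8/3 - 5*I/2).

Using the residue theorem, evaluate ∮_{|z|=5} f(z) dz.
By the residue theorem, ∮_C f(z) dz = 2πi · (sum of the residues of f at the poles inside |z| = 5).

The denominator factors as (z - 3 + I/2)*(z - 1 + 2*I/3), so the singularities of f are simple poles at z = 3 - I/2, z = 1 - 2*I/3.
  |3 - I/2|² = 37/4 < 25 = 5², so this pole is inside the contour.
  |1 - 2*I/3|² = 13/9 < 25 = 5², so this pole is inside the contour.

With P(z) = z*sin(z) and Q(z) = z^2 - 4*z + 7*I*z/6 + 8/3 - 5*I/2, each pole is simple, so Res(f, z₀) = P(z₀)/Q'(z₀) with Q'(z) = 2*z - 4 + 7*I/6.
  Res(f, 3 - I/2) = P(3 - I/2)/Q'(3 - I/2) = ((3 - I/2)*sin(3 - I/2))/(2 + I/6) = (213/145 - 54*I/145)*sin(3 - I/2)
  Res(f, 1 - 2*I/3) = P(1 - 2*I/3)/Q'(1 - 2*I/3) = ((1 - 2*I/3)*sin(1 - 2*I/3))/(-2 - I/6) = (-68/145 + 54*I/145)*sin(1 - 2*I/3)

Sum of residues inside C: (-68/145 + 54*I/145)*sin(1 - 2*I/3) + (213/145 - 54*I/145)*sin(3 - I/2)
∮_C f(z) dz = 2πi · ((-68/145 + 54*I/145)*sin(1 - 2*I/3) + (213/145 - 54*I/145)*sin(3 - I/2)) = pi*(-108/145 - 136*I/145)*sin(1 - 2*I/3) + pi*(108/145 + 426*I/145)*sin(3 - I/2)

Final answer: pi*(-108/145 - 136*I/145)*sin(1 - 2*I/3) + pi*(108/145 + 426*I/145)*sin(3 - I/2)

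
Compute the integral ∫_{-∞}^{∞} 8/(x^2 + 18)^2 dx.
sqrt(2)*pi/27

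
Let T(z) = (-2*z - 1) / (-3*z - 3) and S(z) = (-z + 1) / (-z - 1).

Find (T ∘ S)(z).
(3*z - 1)/(6*z)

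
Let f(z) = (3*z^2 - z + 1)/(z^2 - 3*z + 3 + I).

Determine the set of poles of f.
The singularities of f are the zeros of the denominator. Factoring,
  z^2 - 3*z + 3 + I = (z - 2 + I)*(z - 1 - I)
so the candidates are z = 2 - I, z = 1 + I.

Check the numerator P(z) = 3*z^2 - z + 1 at each one:
  P(2 - I) = 8 - 11*I ≠ 0, so z = 2 - I is a (simple) pole.
  P(1 + I) = 5*I ≠ 0, so z = 1 + I is a (simple) pole.

Poles of f: {1 + I, 2 - I}

Final answer: {1 + I, 2 - I}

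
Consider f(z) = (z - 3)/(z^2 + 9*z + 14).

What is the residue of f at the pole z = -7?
2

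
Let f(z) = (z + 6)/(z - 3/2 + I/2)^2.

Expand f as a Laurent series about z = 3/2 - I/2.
Put w = z - (3/2 - I/2), i.e. z = w + 3/2 - I/2. The denominator is w^2, so it suffices to rewrite the numerator in powers of w.

P(z) = z + 6
P(w + 3/2 - I/2) = 15/2 - I/2 + w

Dividing each term by w^2:
  f = (15/2 - I/2)/w^2 + 1/w

Substituting back w = z - 3/2 + I/2:
  f(z) = (15/2 - I/2)/(z - 3/2 + I/2)^2 + 1/(z - 3/2 + I/2)

The series is finite because the numerator is a polynomial; the negative powers form the principal part, and the coefficient of 1/(z - 3/2 + I/2) gives Res(f, 3/2 - I/2) = 1.

Final answer: (15/2 - I/2)/(z - 3/2 + I/2)^2 + 1/(z - 3/2 + I/2)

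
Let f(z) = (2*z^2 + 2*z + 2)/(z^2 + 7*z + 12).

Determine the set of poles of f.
{-4, -3}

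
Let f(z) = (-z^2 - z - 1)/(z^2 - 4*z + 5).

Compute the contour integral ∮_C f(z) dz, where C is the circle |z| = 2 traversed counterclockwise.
By the residue theorem, ∮_C f(z) dz = 2πi · (sum of the residues of f at the poles inside |z| = 2).

The denominator factors as (z - 2 - I)*(z - 2 + I), so the singularities of f are simple poles at z = 2 + I, z = 2 - I.
  |2 + I|² = 5 > 4 = 2², so this pole is outside the contour.
  |2 - I|² = 5 > 4 = 2², so this pole is outside the contour.

No pole lies inside the contour, so f is analytic on and inside C and the integral is 0 (Cauchy's theorem).

Final answer: 0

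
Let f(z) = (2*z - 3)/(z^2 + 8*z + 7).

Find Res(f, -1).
Write f(z) = P(z)/Q(z) with P(z) = 2*z - 3 and Q(z) = z^2 + 8*z + 7.
The denominator factors as Q(z) = (z + 7)*(z + 1), so z = -1 is a simple zero of Q and P is analytic there; z = -1 is therefore a simple pole and
  Res(f, z₀) = P(z₀)/Q'(z₀).

Q'(z) = 2*z + 8, so Q'(-1) = 6.
P(-1) = -5.

Res(f, -1) = (-5)/(6) = -5/6

Final answer: -5/6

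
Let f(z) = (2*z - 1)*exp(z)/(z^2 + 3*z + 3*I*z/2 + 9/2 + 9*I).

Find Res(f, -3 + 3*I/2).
Write f(z) = P(z)/Q(z) with P(z) = (2*z - 1)*exp(z) and Q(z) = z^2 + 3*z + 3*I*z/2 + 9/2 + 9*I.
The denominator factors as Q(z) = (z + 3*I)*(z + 3 - 3*I/2), so z = -3 + 3*I/2 is a simple zero of Q and P is analytic there; z = -3 + 3*I/2 is therefore a simple pole and
  Res(f, z₀) = P(z₀)/Q'(z₀).

Q'(z) = 2*z + 3 + 3*I/2, so Q'(-3 + 3*I/2) = -3 + 9*I/2.
P(-3 + 3*I/2) = (-7 + 3*I)*exp(-3 + 3*I/2).

Res(f, -3 + 3*I/2) = ((-7 + 3*I)*exp(-3 + 3*I/2))/(-3 + 9*I/2) = (46/39 + 10*I/13)*exp(-3 + 3*I/2)

Final answer: (46/39 + 10*I/13)*exp(-3 + 3*I/2)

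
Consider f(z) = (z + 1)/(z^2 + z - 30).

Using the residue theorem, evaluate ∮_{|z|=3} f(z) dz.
By the residue theorem, ∮_C f(z) dz = 2πi · (sum of the residues of f at the poles inside |z| = 3).

The denominator factors as (z + 6)*(z - 5), so the singularities of f are simple poles at z = -6, z = 5.
  |-6|² = 36 > 9 = 3², so this pole is outside the contour.
  |5|² = 25 > 9 = 3², so this pole is outside the contour.

No pole lies inside the contour, so f is analytic on and inside C and the integral is 0 (Cauchy's theorem).

Final answer: 0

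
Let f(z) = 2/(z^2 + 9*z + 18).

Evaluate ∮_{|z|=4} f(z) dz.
By the residue theorem, ∮_C f(z) dz = 2πi · (sum of the residues of f at the poles inside |z| = 4).

The denominator factors as (z + 3)*(z + 6), so the singularities of f are simple poles at z = -3, z = -6.
  |-3|² = 9 < 16 = 4², so this pole is inside the contour.
  |-6|² = 36 > 16 = 4², so this pole is outside the contour.

With P(z) = 2 and Q(z) = z^2 + 9*z + 18, each pole is simple, so Res(f, z₀) = P(z₀)/Q'(z₀) with Q'(z) = 2*z + 9.
  Res(f, -3) = P(-3)/Q'(-3) = (2)/(3) = 2/3

∮_C f(z) dz = 2πi · (2/3) = 4*I*pi/3

Final answer: 4*I*pi/3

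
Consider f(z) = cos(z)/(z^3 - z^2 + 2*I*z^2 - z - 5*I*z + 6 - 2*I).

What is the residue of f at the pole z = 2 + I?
Write f(z) = P(z)/Q(z) with P(z) = cos(z) and Q(z) = z^3 - z^2 + 2*I*z^2 - z - 5*I*z + 6 - 2*I.
The denominator factors as Q(z) = (z + 2*I)*(z - 2 - I)*(z + 1 + I), so z = 2 + I is a simple zero of Q and P is analytic there; z = 2 + I is therefore a simple pole and
  Res(f, z₀) = P(z₀)/Q'(z₀).

Q'(z) = 3*z^2 - 2*z + 4*I*z - 1 - 5*I, so Q'(2 + I) = 13*I.
P(2 + I) = cos(2 + I).

Res(f, 2 + I) = (cos(2 + I))/(13*I) = -I*cos(2 + I)/13

Final answer: -I*cos(2 + I)/13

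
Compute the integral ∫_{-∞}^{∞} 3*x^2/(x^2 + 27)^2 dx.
Let f(z) = 3*z^2/(z^2 + 27)^2. The denominator has no real zeros and deg Q - deg P = 2 ≥ 2, so the integral of f over the upper semicircle |z| = R tends to 0 as R → ∞. Closing the contour in the upper half-plane,
  ∫_{-∞}^{∞} f(x) dx = 2πi · Σ Res(f, z_k)  over the poles with Im z_k > 0.

Zeros of the denominator: z^2 + 27 = 0 gives z = ±3*sqrt(3)*I.
Upper half-plane: z = 3*sqrt(3)*I (a pole of order 2).

Write f(z) = g(z)/(z - 3*sqrt(3)*I)^2 with g(z) = 3*z^2/(z + 3*sqrt(3)*I)^2. For a double pole, Res(f, z₀) = g'(z₀):
  g'(z) = 18*sqrt(3)*I*z/(z + 3*sqrt(3)*I)^3
  Res(f, 3*sqrt(3)*I) = g'(3*sqrt(3)*I) = -sqrt(3)*I/12

∫_{-∞}^{∞} f(x) dx = 2πi · (-sqrt(3)*I/12) = sqrt(3)*pi/6

Final answer: sqrt(3)*pi/6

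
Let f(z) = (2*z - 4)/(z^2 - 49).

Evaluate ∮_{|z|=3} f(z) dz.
By the residue theorem, ∮_C f(z) dz = 2πi · (sum of the residues of f at the poles inside |z| = 3).

The denominator factors as (z - 7)*(z + 7), so the singularities of f are simple poles at z = 7, z = -7.
  |7|² = 49 > 9 = 3², so this pole is outside the contour.
  |-7|² = 49 > 9 = 3², so this pole is outside the contour.

No pole lies inside the contour, so f is analytic on and inside C and the integral is 0 (Cauchy's theorem).

Final answer: 0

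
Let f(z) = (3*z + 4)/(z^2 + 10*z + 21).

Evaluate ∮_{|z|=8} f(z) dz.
6*I*pi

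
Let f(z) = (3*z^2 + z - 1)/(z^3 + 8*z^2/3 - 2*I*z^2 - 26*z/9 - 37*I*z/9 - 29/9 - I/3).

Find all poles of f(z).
{-3 + 2*I/3, -2/3 + I/3, 1 + I}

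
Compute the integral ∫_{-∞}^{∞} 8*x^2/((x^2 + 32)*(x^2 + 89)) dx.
Let f(z) = 8*z^2/((z^2 + 32)*(z^2 + 89)). The denominator has no real zeros and deg Q - deg P = 2 ≥ 2, so the integral of f over the upper semicircle |z| = R tends to 0 as R → ∞. Closing the contour in the upper half-plane,
  ∫_{-∞}^{∞} f(x) dx = 2πi · Σ Res(f, z_k)  over the poles with Im z_k > 0.

Zeros of the denominator: z^2 + 32 = 0 gives z = ±4*sqrt(2)*I; z^2 + 89 = 0 gives z = ±sqrt(89)*I.
Upper half-plane: z = 4*sqrt(2)*I, z = sqrt(89)*I (simple).

Each pole is a simple zero of Q(z) = z^4 + 121*z^2 + 2848, so Res(f, z₀) = P(z₀)/Q'(z₀) with P(z) = 8*z^2, Q'(z) = 4*z^3 + 242*z:
  Res(f, 4*sqrt(2)*I) = (-256)/(456*sqrt(2)*I) = 16*sqrt(2)*I/57
  Res(f, sqrt(89)*I) = (-712)/(-114*sqrt(89)*I) = -4*sqrt(89)*I/57

Sum of residues: 4*I*(-sqrt(89) + 4*sqrt(2))/57
∫_{-∞}^{∞} f(x) dx = 2πi · (4*I*(-sqrt(89) + 4*sqrt(2))/57) = 8*pi*(-4*sqrt(2) + sqrt(89))/57

Final answer: 8*pi*(-4*sqrt(2) + sqrt(89))/57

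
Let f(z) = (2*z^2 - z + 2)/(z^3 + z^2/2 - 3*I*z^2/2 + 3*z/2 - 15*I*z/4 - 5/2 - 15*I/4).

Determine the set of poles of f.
The singularities of f are the zeros of the denominator. Factoring,
  z^3 + z^2/2 - 3*I*z^2/2 + 3*z/2 - 15*I*z/4 - 5/2 - 15*I/4 = (z - 1 - 2*I)*(z + 1/2 - I)*(z + 1 + 3*I/2)
so the candidates are z = 1 + 2*I, z = -1/2 + I, z = -1 - 3*I/2.

Check the numerator P(z) = 2*z^2 - z + 2 at each one:
  P(1 + 2*I) = -5 + 6*I ≠ 0, so z = 1 + 2*I is a (simple) pole.
  P(-1/2 + I) = 1 - 3*I ≠ 0, so z = -1/2 + I is a (simple) pole.
  P(-1 - 3*I/2) = 1/2 + 15*I/2 ≠ 0, so z = -1 - 3*I/2 is a (simple) pole.

Poles of f: {-1 - 3*I/2, -1/2 + I, 1 + 2*I}

Final answer: {-1 - 3*I/2, -1/2 + I, 1 + 2*I}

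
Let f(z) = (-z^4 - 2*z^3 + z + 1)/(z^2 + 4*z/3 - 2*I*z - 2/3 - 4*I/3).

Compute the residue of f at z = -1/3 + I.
-65/27 + 31*I/18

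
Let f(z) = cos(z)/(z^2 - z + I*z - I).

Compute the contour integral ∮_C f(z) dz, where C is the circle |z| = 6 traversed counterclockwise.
By the residue theorem, ∮_C f(z) dz = 2πi · (sum of the residues of f at the poles inside |z| = 6).

The denominator factors as (z - 1)*(z + I), so the singularities of f are simple poles at z = 1, z = -I.
  |1|² = 1 < 36 = 6², so this pole is inside the contour.
  |-I|² = 1 < 36 = 6², so this pole is inside the contour.

With P(z) = cos(z) and Q(z) = z^2 - z + I*z - I, each pole is simple, so Res(f, z₀) = P(z₀)/Q'(z₀) with Q'(z) = 2*z - 1 + I.
  Res(f, 1) = P(1)/Q'(1) = (cos(1))/(1 + I) = (1/2 - I/2)*cos(1)
  Res(f, -I) = P(-I)/Q'(-I) = (cosh(1))/(-1 - I) = (-1/2 + I/2)*cosh(1)

Sum of residues inside C: (1/2 - I/2)*cos(1) + (-1/2 + I/2)*cosh(1)
∮_C f(z) dz = 2πi · ((1/2 - I/2)*cos(1) + (-1/2 + I/2)*cosh(1)) = pi*(-1 - I)*cosh(1) + pi*(1 + I)*cos(1)

Final answer: pi*(-1 - I)*cosh(1) + pi*(1 + I)*cos(1)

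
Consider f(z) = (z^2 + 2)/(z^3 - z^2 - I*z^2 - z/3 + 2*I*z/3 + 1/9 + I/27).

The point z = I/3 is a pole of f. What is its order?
Factor the denominator:
  z^3 - z^2 - I*z^2 - z/3 + 2*I*z/3 + 1/9 + I/27 = (z - I/3)^2*(z - 1 - I/3)

The numerator P(z) = z^2 + 2 has P(I/3) = 17/9 ≠ 0, so no factor of (z - I/3) cancels.
Near z = I/3 we can therefore write f(z) = g(z)/(z - I/3)^2 with g analytic at I/3 and g(I/3) ≠ 0 (g is the numerator divided by the remaining denominator factors).

Hence z = I/3 is a pole of order 2.

Final answer: 2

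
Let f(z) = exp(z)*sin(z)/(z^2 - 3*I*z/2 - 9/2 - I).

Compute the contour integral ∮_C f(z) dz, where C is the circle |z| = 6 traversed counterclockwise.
pi*(4/65 + 32*I/65)*exp(-2 + I/2)*sin(2 - I/2) + pi*(4/65 + 32*I/65)*exp(2 + I)*sin(2 + I)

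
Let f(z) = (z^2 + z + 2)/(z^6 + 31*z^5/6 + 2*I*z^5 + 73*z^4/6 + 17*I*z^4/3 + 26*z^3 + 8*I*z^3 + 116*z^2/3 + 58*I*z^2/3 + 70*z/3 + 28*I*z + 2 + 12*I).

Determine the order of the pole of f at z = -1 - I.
4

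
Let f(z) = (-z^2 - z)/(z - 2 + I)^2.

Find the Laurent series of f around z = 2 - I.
Put w = z - (2 - I), i.e. z = w + 2 - I. The denominator is w^2, so it suffices to rewrite the numerator in powers of w.

P(z) = -z^2 - z
P(w + 2 - I) = -5 + 5*I + (-5 + 2*I)*w - w^2

Dividing each term by w^2:
  f = (-5 + 5*I)/w^2 + (-5 + 2*I)/w - 1

Substituting back w = z - 2 + I:
  f(z) = (-5 + 5*I)/(z - 2 + I)^2 + (-5 + 2*I)/(z - 2 + I) - 1

The series is finite because the numerator is a polynomial; the negative powers form the principal part, and the coefficient of 1/(z - 2 + I) gives Res(f, 2 - I) = -5 + 2*I.

Final answer: (-5 + 5*I)/(z - 2 + I)^2 + (-5 + 2*I)/(z - 2 + I) - 1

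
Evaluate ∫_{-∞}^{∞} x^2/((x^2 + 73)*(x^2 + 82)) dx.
Let f(z) = z^2/((z^2 + 73)*(z^2 + 82)). The denominator has no real zeros and deg Q - deg P = 2 ≥ 2, so the integral of f over the upper semicircle |z| = R tends to 0 as R → ∞. Closing the contour in the upper half-plane,
  ∫_{-∞}^{∞} f(x) dx = 2πi · Σ Res(f, z_k)  over the poles with Im z_k > 0.

Zeros of the denominator: z^2 + 82 = 0 gives z = ±sqrt(82)*I; z^2 + 73 = 0 gives z = ±sqrt(73)*I.
Upper half-plane: z = sqrt(73)*I, z = sqrt(82)*I (simple).

Each pole is a simple zero of Q(z) = z^4 + 155*z^2 + 5986, so Res(f, z₀) = P(z₀)/Q'(z₀) with P(z) = z^2, Q'(z) = 4*z^3 + 310*z:
  Res(f, sqrt(73)*I) = (-73)/(18*sqrt(73)*I) = sqrt(73)*I/18
  Res(f, sqrt(82)*I) = (-82)/(-18*sqrt(82)*I) = -sqrt(82)*I/18

Sum of residues: I*(-sqrt(82) + sqrt(73))/18
∫_{-∞}^{∞} f(x) dx = 2πi · (I*(-sqrt(82) + sqrt(73))/18) = pi*(-sqrt(73) + sqrt(82))/9

Final answer: pi*(-sqrt(73) + sqrt(82))/9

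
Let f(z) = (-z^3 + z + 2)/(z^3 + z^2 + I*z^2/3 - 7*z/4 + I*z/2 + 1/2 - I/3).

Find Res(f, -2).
288/229 + 192*I/1145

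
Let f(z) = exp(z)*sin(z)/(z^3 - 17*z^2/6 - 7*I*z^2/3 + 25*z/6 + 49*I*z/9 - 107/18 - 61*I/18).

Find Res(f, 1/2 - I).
(-7236/83665 - 7488*I/83665)*exp(1/2 - I)*sin(1/2 - I)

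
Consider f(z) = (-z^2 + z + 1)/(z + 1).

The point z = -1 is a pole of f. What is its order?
Factor the denominator:
  z + 1 = (z + 1)

The numerator P(z) = -z^2 + z + 1 has P(-1) = -1 ≠ 0, so no factor of (z + 1) cancels.
Near z = -1 we can therefore write f(z) = g(z)/(z + 1) with g analytic at -1 and g(-1) ≠ 0 (g is just the numerator).

Hence z = -1 is a pole of order 1.

Final answer: 1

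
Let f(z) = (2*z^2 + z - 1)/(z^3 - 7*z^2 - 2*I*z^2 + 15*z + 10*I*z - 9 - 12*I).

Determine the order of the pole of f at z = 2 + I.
Factor the denominator:
  z^3 - 7*z^2 - 2*I*z^2 + 15*z + 10*I*z - 9 - 12*I = (z - 2 - I)^2*(z - 3)

The numerator P(z) = 2*z^2 + z - 1 has P(2 + I) = 7 + 9*I ≠ 0, so no factor of (z - 2 - I) cancels.
Near z = 2 + I we can therefore write f(z) = g(z)/(z - 2 - I)^2 with g analytic at 2 + I and g(2 + I) ≠ 0 (g is the numerator divided by the remaining denominator factors).

Hence z = 2 + I is a pole of order 2.

Final answer: 2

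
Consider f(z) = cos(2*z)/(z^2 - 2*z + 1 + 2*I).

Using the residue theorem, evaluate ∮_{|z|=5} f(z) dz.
By the residue theorem, ∮_C f(z) dz = 2πi · (sum of the residues of f at the poles inside |z| = 5).

The denominator factors as (z - 2 + I)*(z - I), so the singularities of f are simple poles at z = 2 - I, z = I.
  |2 - I|² = 5 < 25 = 5², so this pole is inside the contour.
  |I|² = 1 < 25 = 5², so this pole is inside the contour.

With P(z) = cos(2*z) and Q(z) = z^2 - 2*z + 1 + 2*I, each pole is simple, so Res(f, z₀) = P(z₀)/Q'(z₀) with Q'(z) = 2*z - 2.
  Res(f, 2 - I) = P(2 - I)/Q'(2 - I) = (cos(4 - 2*I))/(2 - 2*I) = (1/4 + I/4)*cos(4 - 2*I)
  Res(f, I) = P(I)/Q'(I) = (cosh(2))/(-2 + 2*I) = (-1/4 - I/4)*cosh(2)

Sum of residues inside C: (1/4 + I/4)*cos(4 - 2*I) + (-1/4 - I/4)*cosh(2)
∮_C f(z) dz = 2πi · ((1/4 + I/4)*cos(4 - 2*I) + (-1/4 - I/4)*cosh(2)) = pi*(1/2 - I/2)*cosh(2) + pi*(-1/2 + I/2)*cos(4 - 2*I)

Final answer: pi*(1/2 - I/2)*cosh(2) + pi*(-1/2 + I/2)*cos(4 - 2*I)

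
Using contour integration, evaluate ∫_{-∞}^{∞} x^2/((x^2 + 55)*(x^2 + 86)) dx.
pi*(-sqrt(55) + sqrt(86))/31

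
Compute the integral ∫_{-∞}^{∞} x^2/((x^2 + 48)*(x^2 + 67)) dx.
Let f(z) = z^2/((z^2 + 48)*(z^2 + 67)). The denominator has no real zeros and deg Q - deg P = 2 ≥ 2, so the integral of f over the upper semicircle |z| = R tends to 0 as R → ∞. Closing the contour in the upper half-plane,
  ∫_{-∞}^{∞} f(x) dx = 2πi · Σ Res(f, z_k)  over the poles with Im z_k > 0.

Zeros of the denominator: z^2 + 48 = 0 gives z = ±4*sqrt(3)*I; z^2 + 67 = 0 gives z = ±sqrt(67)*I.
Upper half-plane: z = 4*sqrt(3)*I, z = sqrt(67)*I (simple).

Each pole is a simple zero of Q(z) = z^4 + 115*z^2 + 3216, so Res(f, z₀) = P(z₀)/Q'(z₀) with P(z) = z^2, Q'(z) = 4*z^3 + 230*z:
  Res(f, 4*sqrt(3)*I) = (-48)/(152*sqrt(3)*I) = 2*sqrt(3)*I/19
  Res(f, sqrt(67)*I) = (-67)/(-38*sqrt(67)*I) = -sqrt(67)*I/38

Sum of residues: I*(-sqrt(67) + 4*sqrt(3))/38
∫_{-∞}^{∞} f(x) dx = 2πi · (I*(-sqrt(67) + 4*sqrt(3))/38) = pi*(-4*sqrt(3) + sqrt(67))/19

Final answer: pi*(-4*sqrt(3) + sqrt(67))/19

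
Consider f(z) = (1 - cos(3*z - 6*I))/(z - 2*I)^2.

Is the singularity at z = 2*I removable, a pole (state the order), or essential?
Let u = z - 2*I. The argument of cos is 3*z - 6*I = 3u, so
  f = (1 - cos(3u))/u^2 = ((3u)^2/2 - (3u)^4/24 + ...)/u^2 = 9/2 - (27/8)*u^2 + ...
The Laurent expansion about u = 0 has no negative powers; equivalently lim_{z→2*I} f(z) = 9/2 exists and is finite.
So the singularity is removable.

Final answer: removable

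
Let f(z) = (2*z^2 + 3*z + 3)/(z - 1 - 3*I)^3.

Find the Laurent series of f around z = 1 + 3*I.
Put w = z - (1 + 3*I), i.e. z = w + 1 + 3*I. The denominator is w^3, so it suffices to rewrite the numerator in powers of w.

P(z) = 2*z^2 + 3*z + 3
P(w + 1 + 3*I) = -10 + 21*I + (7 + 12*I)*w + 2*w^2

Dividing each term by w^3:
  f = (-10 + 21*I)/w^3 + (7 + 12*I)/w^2 + 2/w

Substituting back w = z - 1 - 3*I:
  f(z) = (-10 + 21*I)/(z - 1 - 3*I)^3 + (7 + 12*I)/(z - 1 - 3*I)^2 + 2/(z - 1 - 3*I)

The series is finite because the numerator is a polynomial; the negative powers form the principal part, and the coefficient of 1/(z - 1 - 3*I) gives Res(f, 1 + 3*I) = 2.

Final answer: (-10 + 21*I)/(z - 1 - 3*I)^3 + (7 + 12*I)/(z - 1 - 3*I)^2 + 2/(z - 1 - 3*I)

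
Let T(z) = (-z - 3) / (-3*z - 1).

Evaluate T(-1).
-1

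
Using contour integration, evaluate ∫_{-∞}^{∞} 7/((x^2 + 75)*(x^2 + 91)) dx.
pi*(-15*sqrt(91) + 91*sqrt(3))/3120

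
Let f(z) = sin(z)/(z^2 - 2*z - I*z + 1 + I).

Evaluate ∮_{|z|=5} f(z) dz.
By the residue theorem, ∮_C f(z) dz = 2πi · (sum of the residues of f at the poles inside |z| = 5).

The denominator factors as (z - 1)*(z - 1 - I), so the singularities of f are simple poles at z = 1, z = 1 + I.
  |1|² = 1 < 25 = 5², so this pole is inside the contour.
  |1 + I|² = 2 < 25 = 5², so this pole is inside the contour.

With P(z) = sin(z) and Q(z) = z^2 - 2*z - I*z + 1 + I, each pole is simple, so Res(f, z₀) = P(z₀)/Q'(z₀) with Q'(z) = 2*z - 2 - I.
  Res(f, 1) = P(1)/Q'(1) = (sin(1))/(-I) = I*sin(1)
  Res(f, 1 + I) = P(1 + I)/Q'(1 + I) = (sin(1 + I))/(I) = -I*sin(1 + I)

Sum of residues inside C: -I*sin(1 + I) + I*sin(1)
∮_C f(z) dz = 2πi · (-I*sin(1 + I) + I*sin(1)) = -2*pi*sin(1) + 2*pi*sin(1 + I)

Final answer: -2*pi*sin(1) + 2*pi*sin(1 + I)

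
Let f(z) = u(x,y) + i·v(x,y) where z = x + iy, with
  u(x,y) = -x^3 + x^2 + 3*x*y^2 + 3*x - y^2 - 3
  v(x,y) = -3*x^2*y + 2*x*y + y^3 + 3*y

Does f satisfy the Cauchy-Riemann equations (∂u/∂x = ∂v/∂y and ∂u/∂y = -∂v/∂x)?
∂u/∂x = -3*x^2 + 2*x + 3*y^2 + 3
∂v/∂y = -3*x^2 + 2*x + 3*y^2 + 3
∂u/∂y = 6*x*y - 2*y
∂v/∂x = -6*x*y + 2*y
∂u/∂x = ∂v/∂y and ∂u/∂y = -∂v/∂x hold identically; f is analytic.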